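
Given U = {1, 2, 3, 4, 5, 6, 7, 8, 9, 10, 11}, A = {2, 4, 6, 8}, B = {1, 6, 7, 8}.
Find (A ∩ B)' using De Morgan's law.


U = {1, 2, 3, 4, 5, 6, 7, 8, 9, 10, 11}
A = {2, 4, 6, 8}, B = {1, 6, 7, 8}
A ∩ B = {6, 8}
(A ∩ B)' = U \ (A ∩ B) = {1, 2, 3, 4, 5, 7, 9, 10, 11}
Verification via A' ∪ B': A' = {1, 3, 5, 7, 9, 10, 11}, B' = {2, 3, 4, 5, 9, 10, 11}
A' ∪ B' = {1, 2, 3, 4, 5, 7, 9, 10, 11} ✓

{1, 2, 3, 4, 5, 7, 9, 10, 11}


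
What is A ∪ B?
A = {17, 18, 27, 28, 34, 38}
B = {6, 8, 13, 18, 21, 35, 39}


Set A = {17, 18, 27, 28, 34, 38}
Set B = {6, 8, 13, 18, 21, 35, 39}
A ∪ B includes all elements in either set.
Elements from A: {17, 18, 27, 28, 34, 38}
Elements from B not already included: {6, 8, 13, 21, 35, 39}
A ∪ B = {6, 8, 13, 17, 18, 21, 27, 28, 34, 35, 38, 39}

{6, 8, 13, 17, 18, 21, 27, 28, 34, 35, 38, 39}


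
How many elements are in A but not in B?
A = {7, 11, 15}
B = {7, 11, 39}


Set A = {7, 11, 15}
Set B = {7, 11, 39}
A \ B = {15}
|A \ B| = 1

1


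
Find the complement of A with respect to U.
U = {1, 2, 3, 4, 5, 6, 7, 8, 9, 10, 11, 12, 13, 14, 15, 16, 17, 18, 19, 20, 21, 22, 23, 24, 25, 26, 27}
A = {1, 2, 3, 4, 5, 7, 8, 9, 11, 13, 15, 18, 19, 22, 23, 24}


Universal set U = {1, 2, 3, 4, 5, 6, 7, 8, 9, 10, 11, 12, 13, 14, 15, 16, 17, 18, 19, 20, 21, 22, 23, 24, 25, 26, 27}
Set A = {1, 2, 3, 4, 5, 7, 8, 9, 11, 13, 15, 18, 19, 22, 23, 24}
A' = U \ A = elements in U but not in A
Checking each element of U:
1 (in A, exclude), 2 (in A, exclude), 3 (in A, exclude), 4 (in A, exclude), 5 (in A, exclude), 6 (not in A, include), 7 (in A, exclude), 8 (in A, exclude), 9 (in A, exclude), 10 (not in A, include), 11 (in A, exclude), 12 (not in A, include), 13 (in A, exclude), 14 (not in A, include), 15 (in A, exclude), 16 (not in A, include), 17 (not in A, include), 18 (in A, exclude), 19 (in A, exclude), 20 (not in A, include), 21 (not in A, include), 22 (in A, exclude), 23 (in A, exclude), 24 (in A, exclude), 25 (not in A, include), 26 (not in A, include), 27 (not in A, include)
A' = {6, 10, 12, 14, 16, 17, 20, 21, 25, 26, 27}

{6, 10, 12, 14, 16, 17, 20, 21, 25, 26, 27}


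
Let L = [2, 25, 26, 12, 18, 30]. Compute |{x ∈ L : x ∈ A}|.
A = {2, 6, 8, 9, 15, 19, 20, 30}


Set A = {2, 6, 8, 9, 15, 19, 20, 30}
Candidates: [2, 25, 26, 12, 18, 30]
Check each candidate:
2 ∈ A, 25 ∉ A, 26 ∉ A, 12 ∉ A, 18 ∉ A, 30 ∈ A
Count of candidates in A: 2

2


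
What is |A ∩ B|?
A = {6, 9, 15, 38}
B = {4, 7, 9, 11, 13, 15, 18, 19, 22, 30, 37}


Set A = {6, 9, 15, 38}
Set B = {4, 7, 9, 11, 13, 15, 18, 19, 22, 30, 37}
A ∩ B = {9, 15}
|A ∩ B| = 2

2


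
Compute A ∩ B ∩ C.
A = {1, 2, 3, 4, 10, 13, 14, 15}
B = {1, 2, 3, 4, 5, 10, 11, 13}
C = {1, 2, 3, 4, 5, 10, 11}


Set A = {1, 2, 3, 4, 10, 13, 14, 15}
Set B = {1, 2, 3, 4, 5, 10, 11, 13}
Set C = {1, 2, 3, 4, 5, 10, 11}
First, A ∩ B = {1, 2, 3, 4, 10, 13}
Then, (A ∩ B) ∩ C = {1, 2, 3, 4, 10}

{1, 2, 3, 4, 10}


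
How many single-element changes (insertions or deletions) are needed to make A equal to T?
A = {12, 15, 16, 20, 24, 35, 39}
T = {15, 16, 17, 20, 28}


Set A = {12, 15, 16, 20, 24, 35, 39}
Set T = {15, 16, 17, 20, 28}
Elements to remove from A (in A, not in T): {12, 24, 35, 39} → 4 removals
Elements to add to A (in T, not in A): {17, 28} → 2 additions
Total edits = 4 + 2 = 6

6


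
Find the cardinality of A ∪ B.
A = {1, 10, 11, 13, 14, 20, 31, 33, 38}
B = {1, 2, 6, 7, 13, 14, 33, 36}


Set A = {1, 10, 11, 13, 14, 20, 31, 33, 38}, |A| = 9
Set B = {1, 2, 6, 7, 13, 14, 33, 36}, |B| = 8
A ∩ B = {1, 13, 14, 33}, |A ∩ B| = 4
|A ∪ B| = |A| + |B| - |A ∩ B| = 9 + 8 - 4 = 13

13


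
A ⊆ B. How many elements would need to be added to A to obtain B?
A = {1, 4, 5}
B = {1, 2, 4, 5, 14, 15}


Set A = {1, 4, 5}, |A| = 3
Set B = {1, 2, 4, 5, 14, 15}, |B| = 6
Since A ⊆ B: B \ A = {2, 14, 15}
|B| - |A| = 6 - 3 = 3

3


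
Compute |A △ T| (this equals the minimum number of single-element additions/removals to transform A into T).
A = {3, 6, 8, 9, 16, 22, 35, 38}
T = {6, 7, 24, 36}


Set A = {3, 6, 8, 9, 16, 22, 35, 38}
Set T = {6, 7, 24, 36}
Elements to remove from A (in A, not in T): {3, 8, 9, 16, 22, 35, 38} → 7 removals
Elements to add to A (in T, not in A): {7, 24, 36} → 3 additions
Total edits = 7 + 3 = 10

10


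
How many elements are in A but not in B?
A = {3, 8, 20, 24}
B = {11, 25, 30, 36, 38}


Set A = {3, 8, 20, 24}
Set B = {11, 25, 30, 36, 38}
A \ B = {3, 8, 20, 24}
|A \ B| = 4

4


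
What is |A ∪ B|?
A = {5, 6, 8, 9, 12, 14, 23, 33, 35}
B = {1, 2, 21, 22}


Set A = {5, 6, 8, 9, 12, 14, 23, 33, 35}, |A| = 9
Set B = {1, 2, 21, 22}, |B| = 4
A ∩ B = {}, |A ∩ B| = 0
|A ∪ B| = |A| + |B| - |A ∩ B| = 9 + 4 - 0 = 13

13


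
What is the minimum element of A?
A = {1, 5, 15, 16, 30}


Set A = {1, 5, 15, 16, 30}
Elements in ascending order: 1, 5, 15, 16, 30
The smallest element is 1.

1


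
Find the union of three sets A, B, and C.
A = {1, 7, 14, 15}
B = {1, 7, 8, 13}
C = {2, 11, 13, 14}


Set A = {1, 7, 14, 15}
Set B = {1, 7, 8, 13}
Set C = {2, 11, 13, 14}
First, A ∪ B = {1, 7, 8, 13, 14, 15}
Then, (A ∪ B) ∪ C = {1, 2, 7, 8, 11, 13, 14, 15}

{1, 2, 7, 8, 11, 13, 14, 15}


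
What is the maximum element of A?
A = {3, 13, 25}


Set A = {3, 13, 25}
Elements in ascending order: 3, 13, 25
The largest element is 25.

25


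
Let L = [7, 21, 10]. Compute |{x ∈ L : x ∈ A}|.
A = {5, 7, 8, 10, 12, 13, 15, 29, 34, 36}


Set A = {5, 7, 8, 10, 12, 13, 15, 29, 34, 36}
Candidates: [7, 21, 10]
Check each candidate:
7 ∈ A, 21 ∉ A, 10 ∈ A
Count of candidates in A: 2

2


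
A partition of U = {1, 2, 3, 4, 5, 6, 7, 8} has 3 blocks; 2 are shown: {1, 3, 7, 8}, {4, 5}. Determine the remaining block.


U = {1, 2, 3, 4, 5, 6, 7, 8}
Shown blocks: {1, 3, 7, 8}, {4, 5}
A partition's blocks are pairwise disjoint and cover U, so the missing block = U \ (union of shown blocks).
Union of shown blocks: {1, 3, 4, 5, 7, 8}
Missing block = U \ (union) = {2, 6}

{2, 6}


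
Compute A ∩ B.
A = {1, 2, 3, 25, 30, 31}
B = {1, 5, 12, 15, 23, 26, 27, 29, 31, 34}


Set A = {1, 2, 3, 25, 30, 31}
Set B = {1, 5, 12, 15, 23, 26, 27, 29, 31, 34}
A ∩ B includes only elements in both sets.
Check each element of A against B:
1 ✓, 2 ✗, 3 ✗, 25 ✗, 30 ✗, 31 ✓
A ∩ B = {1, 31}

{1, 31}


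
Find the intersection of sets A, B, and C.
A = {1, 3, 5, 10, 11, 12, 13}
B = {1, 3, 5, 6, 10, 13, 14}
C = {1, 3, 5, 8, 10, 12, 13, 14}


Set A = {1, 3, 5, 10, 11, 12, 13}
Set B = {1, 3, 5, 6, 10, 13, 14}
Set C = {1, 3, 5, 8, 10, 12, 13, 14}
First, A ∩ B = {1, 3, 5, 10, 13}
Then, (A ∩ B) ∩ C = {1, 3, 5, 10, 13}

{1, 3, 5, 10, 13}


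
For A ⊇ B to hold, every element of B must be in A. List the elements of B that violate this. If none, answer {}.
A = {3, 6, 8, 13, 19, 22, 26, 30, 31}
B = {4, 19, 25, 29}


Set A = {3, 6, 8, 13, 19, 22, 26, 30, 31}
Set B = {4, 19, 25, 29}
Check each element of B against A:
4 ∉ A (include), 19 ∈ A, 25 ∉ A (include), 29 ∉ A (include)
Elements of B not in A: {4, 25, 29}

{4, 25, 29}


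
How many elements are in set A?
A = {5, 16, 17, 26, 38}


Set A = {5, 16, 17, 26, 38}
Listing elements: 5, 16, 17, 26, 38
Counting: 5 elements
|A| = 5

5


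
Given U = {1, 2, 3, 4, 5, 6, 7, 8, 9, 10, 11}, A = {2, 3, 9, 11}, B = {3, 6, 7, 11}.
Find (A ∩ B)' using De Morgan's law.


U = {1, 2, 3, 4, 5, 6, 7, 8, 9, 10, 11}
A = {2, 3, 9, 11}, B = {3, 6, 7, 11}
A ∩ B = {3, 11}
(A ∩ B)' = U \ (A ∩ B) = {1, 2, 4, 5, 6, 7, 8, 9, 10}
Verification via A' ∪ B': A' = {1, 4, 5, 6, 7, 8, 10}, B' = {1, 2, 4, 5, 8, 9, 10}
A' ∪ B' = {1, 2, 4, 5, 6, 7, 8, 9, 10} ✓

{1, 2, 4, 5, 6, 7, 8, 9, 10}


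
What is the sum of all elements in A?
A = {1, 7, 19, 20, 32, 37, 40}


Set A = {1, 7, 19, 20, 32, 37, 40}
Sum = 1 + 7 + 19 + 20 + 32 + 37 + 40 = 156

156


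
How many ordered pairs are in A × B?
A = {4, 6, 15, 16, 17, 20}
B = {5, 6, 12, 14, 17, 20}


Set A = {4, 6, 15, 16, 17, 20} has 6 elements.
Set B = {5, 6, 12, 14, 17, 20} has 6 elements.
|A × B| = |A| × |B| = 6 × 6 = 36

36


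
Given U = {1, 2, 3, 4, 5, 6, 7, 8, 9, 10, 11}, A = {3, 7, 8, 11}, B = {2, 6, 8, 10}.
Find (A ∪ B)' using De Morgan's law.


U = {1, 2, 3, 4, 5, 6, 7, 8, 9, 10, 11}
A = {3, 7, 8, 11}, B = {2, 6, 8, 10}
A ∪ B = {2, 3, 6, 7, 8, 10, 11}
(A ∪ B)' = U \ (A ∪ B) = {1, 4, 5, 9}
Verification via A' ∩ B': A' = {1, 2, 4, 5, 6, 9, 10}, B' = {1, 3, 4, 5, 7, 9, 11}
A' ∩ B' = {1, 4, 5, 9} ✓

{1, 4, 5, 9}


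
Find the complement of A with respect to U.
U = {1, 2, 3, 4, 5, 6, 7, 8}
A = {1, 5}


Universal set U = {1, 2, 3, 4, 5, 6, 7, 8}
Set A = {1, 5}
A' = U \ A = elements in U but not in A
Checking each element of U:
1 (in A, exclude), 2 (not in A, include), 3 (not in A, include), 4 (not in A, include), 5 (in A, exclude), 6 (not in A, include), 7 (not in A, include), 8 (not in A, include)
A' = {2, 3, 4, 6, 7, 8}

{2, 3, 4, 6, 7, 8}


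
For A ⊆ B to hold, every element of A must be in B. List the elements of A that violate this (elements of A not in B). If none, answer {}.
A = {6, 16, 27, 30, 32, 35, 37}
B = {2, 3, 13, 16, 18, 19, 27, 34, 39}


Set A = {6, 16, 27, 30, 32, 35, 37}
Set B = {2, 3, 13, 16, 18, 19, 27, 34, 39}
Check each element of A against B:
6 ∉ B (include), 16 ∈ B, 27 ∈ B, 30 ∉ B (include), 32 ∉ B (include), 35 ∉ B (include), 37 ∉ B (include)
Elements of A not in B: {6, 30, 32, 35, 37}

{6, 30, 32, 35, 37}


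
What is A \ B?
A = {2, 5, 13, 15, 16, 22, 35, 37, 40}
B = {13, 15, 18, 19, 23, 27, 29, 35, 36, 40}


Set A = {2, 5, 13, 15, 16, 22, 35, 37, 40}
Set B = {13, 15, 18, 19, 23, 27, 29, 35, 36, 40}
A \ B includes elements in A that are not in B.
Check each element of A:
2 (not in B, keep), 5 (not in B, keep), 13 (in B, remove), 15 (in B, remove), 16 (not in B, keep), 22 (not in B, keep), 35 (in B, remove), 37 (not in B, keep), 40 (in B, remove)
A \ B = {2, 5, 16, 22, 37}

{2, 5, 16, 22, 37}


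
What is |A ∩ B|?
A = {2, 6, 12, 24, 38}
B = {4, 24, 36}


Set A = {2, 6, 12, 24, 38}
Set B = {4, 24, 36}
A ∩ B = {24}
|A ∩ B| = 1

1


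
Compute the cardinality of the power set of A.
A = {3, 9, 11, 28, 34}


Set A = {3, 9, 11, 28, 34}
|A| = 5
The power set P(A) contains all subsets of A.
|P(A)| = 2^|A| = 2^5 = 32

32


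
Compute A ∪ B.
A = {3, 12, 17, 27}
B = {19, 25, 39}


Set A = {3, 12, 17, 27}
Set B = {19, 25, 39}
A ∪ B includes all elements in either set.
Elements from A: {3, 12, 17, 27}
Elements from B not already included: {19, 25, 39}
A ∪ B = {3, 12, 17, 19, 25, 27, 39}

{3, 12, 17, 19, 25, 27, 39}


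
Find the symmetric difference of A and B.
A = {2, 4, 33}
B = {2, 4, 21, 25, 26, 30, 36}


Set A = {2, 4, 33}
Set B = {2, 4, 21, 25, 26, 30, 36}
A △ B = (A \ B) ∪ (B \ A)
Elements in A but not B: {33}
Elements in B but not A: {21, 25, 26, 30, 36}
A △ B = {21, 25, 26, 30, 33, 36}

{21, 25, 26, 30, 33, 36}


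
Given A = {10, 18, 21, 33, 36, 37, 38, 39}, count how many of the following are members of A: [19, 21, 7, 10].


Set A = {10, 18, 21, 33, 36, 37, 38, 39}
Candidates: [19, 21, 7, 10]
Check each candidate:
19 ∉ A, 21 ∈ A, 7 ∉ A, 10 ∈ A
Count of candidates in A: 2

2


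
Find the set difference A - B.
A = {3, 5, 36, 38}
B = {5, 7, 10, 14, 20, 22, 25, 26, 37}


Set A = {3, 5, 36, 38}
Set B = {5, 7, 10, 14, 20, 22, 25, 26, 37}
A \ B includes elements in A that are not in B.
Check each element of A:
3 (not in B, keep), 5 (in B, remove), 36 (not in B, keep), 38 (not in B, keep)
A \ B = {3, 36, 38}

{3, 36, 38}


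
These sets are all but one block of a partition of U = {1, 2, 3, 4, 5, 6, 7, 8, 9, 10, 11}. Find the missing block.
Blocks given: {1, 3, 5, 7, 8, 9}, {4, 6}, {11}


U = {1, 2, 3, 4, 5, 6, 7, 8, 9, 10, 11}
Shown blocks: {1, 3, 5, 7, 8, 9}, {4, 6}, {11}
A partition's blocks are pairwise disjoint and cover U, so the missing block = U \ (union of shown blocks).
Union of shown blocks: {1, 3, 4, 5, 6, 7, 8, 9, 11}
Missing block = U \ (union) = {2, 10}

{2, 10}


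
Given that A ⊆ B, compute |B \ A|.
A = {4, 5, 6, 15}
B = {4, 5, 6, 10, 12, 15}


Set A = {4, 5, 6, 15}, |A| = 4
Set B = {4, 5, 6, 10, 12, 15}, |B| = 6
Since A ⊆ B: B \ A = {10, 12}
|B| - |A| = 6 - 4 = 2

2


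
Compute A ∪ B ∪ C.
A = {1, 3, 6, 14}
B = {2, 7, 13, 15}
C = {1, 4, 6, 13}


Set A = {1, 3, 6, 14}
Set B = {2, 7, 13, 15}
Set C = {1, 4, 6, 13}
First, A ∪ B = {1, 2, 3, 6, 7, 13, 14, 15}
Then, (A ∪ B) ∪ C = {1, 2, 3, 4, 6, 7, 13, 14, 15}

{1, 2, 3, 4, 6, 7, 13, 14, 15}


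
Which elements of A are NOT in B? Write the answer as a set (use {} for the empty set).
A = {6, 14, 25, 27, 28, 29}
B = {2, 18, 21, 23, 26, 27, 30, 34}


Set A = {6, 14, 25, 27, 28, 29}
Set B = {2, 18, 21, 23, 26, 27, 30, 34}
Check each element of A against B:
6 ∉ B (include), 14 ∉ B (include), 25 ∉ B (include), 27 ∈ B, 28 ∉ B (include), 29 ∉ B (include)
Elements of A not in B: {6, 14, 25, 28, 29}

{6, 14, 25, 28, 29}


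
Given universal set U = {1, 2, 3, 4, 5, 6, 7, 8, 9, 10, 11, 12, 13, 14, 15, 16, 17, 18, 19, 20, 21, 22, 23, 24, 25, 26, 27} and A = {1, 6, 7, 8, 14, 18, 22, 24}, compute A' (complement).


Universal set U = {1, 2, 3, 4, 5, 6, 7, 8, 9, 10, 11, 12, 13, 14, 15, 16, 17, 18, 19, 20, 21, 22, 23, 24, 25, 26, 27}
Set A = {1, 6, 7, 8, 14, 18, 22, 24}
A' = U \ A = elements in U but not in A
Checking each element of U:
1 (in A, exclude), 2 (not in A, include), 3 (not in A, include), 4 (not in A, include), 5 (not in A, include), 6 (in A, exclude), 7 (in A, exclude), 8 (in A, exclude), 9 (not in A, include), 10 (not in A, include), 11 (not in A, include), 12 (not in A, include), 13 (not in A, include), 14 (in A, exclude), 15 (not in A, include), 16 (not in A, include), 17 (not in A, include), 18 (in A, exclude), 19 (not in A, include), 20 (not in A, include), 21 (not in A, include), 22 (in A, exclude), 23 (not in A, include), 24 (in A, exclude), 25 (not in A, include), 26 (not in A, include), 27 (not in A, include)
A' = {2, 3, 4, 5, 9, 10, 11, 12, 13, 15, 16, 17, 19, 20, 21, 23, 25, 26, 27}

{2, 3, 4, 5, 9, 10, 11, 12, 13, 15, 16, 17, 19, 20, 21, 23, 25, 26, 27}


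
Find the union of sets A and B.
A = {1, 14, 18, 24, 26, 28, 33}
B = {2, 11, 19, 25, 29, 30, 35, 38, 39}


Set A = {1, 14, 18, 24, 26, 28, 33}
Set B = {2, 11, 19, 25, 29, 30, 35, 38, 39}
A ∪ B includes all elements in either set.
Elements from A: {1, 14, 18, 24, 26, 28, 33}
Elements from B not already included: {2, 11, 19, 25, 29, 30, 35, 38, 39}
A ∪ B = {1, 2, 11, 14, 18, 19, 24, 25, 26, 28, 29, 30, 33, 35, 38, 39}

{1, 2, 11, 14, 18, 19, 24, 25, 26, 28, 29, 30, 33, 35, 38, 39}


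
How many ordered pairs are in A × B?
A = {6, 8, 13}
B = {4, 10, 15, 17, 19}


Set A = {6, 8, 13} has 3 elements.
Set B = {4, 10, 15, 17, 19} has 5 elements.
|A × B| = |A| × |B| = 3 × 5 = 15

15


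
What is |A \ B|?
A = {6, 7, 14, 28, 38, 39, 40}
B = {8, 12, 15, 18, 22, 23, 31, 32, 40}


Set A = {6, 7, 14, 28, 38, 39, 40}
Set B = {8, 12, 15, 18, 22, 23, 31, 32, 40}
A \ B = {6, 7, 14, 28, 38, 39}
|A \ B| = 6

6


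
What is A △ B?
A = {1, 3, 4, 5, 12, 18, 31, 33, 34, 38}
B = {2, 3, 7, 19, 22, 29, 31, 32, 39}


Set A = {1, 3, 4, 5, 12, 18, 31, 33, 34, 38}
Set B = {2, 3, 7, 19, 22, 29, 31, 32, 39}
A △ B = (A \ B) ∪ (B \ A)
Elements in A but not B: {1, 4, 5, 12, 18, 33, 34, 38}
Elements in B but not A: {2, 7, 19, 22, 29, 32, 39}
A △ B = {1, 2, 4, 5, 7, 12, 18, 19, 22, 29, 32, 33, 34, 38, 39}

{1, 2, 4, 5, 7, 12, 18, 19, 22, 29, 32, 33, 34, 38, 39}


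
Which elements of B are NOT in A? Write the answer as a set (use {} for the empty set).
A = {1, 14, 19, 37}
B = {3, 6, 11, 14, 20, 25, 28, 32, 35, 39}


Set A = {1, 14, 19, 37}
Set B = {3, 6, 11, 14, 20, 25, 28, 32, 35, 39}
Check each element of B against A:
3 ∉ A (include), 6 ∉ A (include), 11 ∉ A (include), 14 ∈ A, 20 ∉ A (include), 25 ∉ A (include), 28 ∉ A (include), 32 ∉ A (include), 35 ∉ A (include), 39 ∉ A (include)
Elements of B not in A: {3, 6, 11, 20, 25, 28, 32, 35, 39}

{3, 6, 11, 20, 25, 28, 32, 35, 39}


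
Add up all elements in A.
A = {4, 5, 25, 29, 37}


Set A = {4, 5, 25, 29, 37}
Sum = 4 + 5 + 25 + 29 + 37 = 100

100


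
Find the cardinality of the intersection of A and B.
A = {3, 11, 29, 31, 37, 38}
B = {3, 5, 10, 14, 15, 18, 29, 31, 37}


Set A = {3, 11, 29, 31, 37, 38}
Set B = {3, 5, 10, 14, 15, 18, 29, 31, 37}
A ∩ B = {3, 29, 31, 37}
|A ∩ B| = 4

4


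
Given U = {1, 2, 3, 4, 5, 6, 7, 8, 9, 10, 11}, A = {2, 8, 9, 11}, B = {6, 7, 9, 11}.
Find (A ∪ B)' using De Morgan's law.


U = {1, 2, 3, 4, 5, 6, 7, 8, 9, 10, 11}
A = {2, 8, 9, 11}, B = {6, 7, 9, 11}
A ∪ B = {2, 6, 7, 8, 9, 11}
(A ∪ B)' = U \ (A ∪ B) = {1, 3, 4, 5, 10}
Verification via A' ∩ B': A' = {1, 3, 4, 5, 6, 7, 10}, B' = {1, 2, 3, 4, 5, 8, 10}
A' ∩ B' = {1, 3, 4, 5, 10} ✓

{1, 3, 4, 5, 10}


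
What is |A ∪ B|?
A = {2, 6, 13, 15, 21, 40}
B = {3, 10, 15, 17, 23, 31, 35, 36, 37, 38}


Set A = {2, 6, 13, 15, 21, 40}, |A| = 6
Set B = {3, 10, 15, 17, 23, 31, 35, 36, 37, 38}, |B| = 10
A ∩ B = {15}, |A ∩ B| = 1
|A ∪ B| = |A| + |B| - |A ∩ B| = 6 + 10 - 1 = 15

15


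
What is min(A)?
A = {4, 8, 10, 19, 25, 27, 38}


Set A = {4, 8, 10, 19, 25, 27, 38}
Elements in ascending order: 4, 8, 10, 19, 25, 27, 38
The smallest element is 4.

4


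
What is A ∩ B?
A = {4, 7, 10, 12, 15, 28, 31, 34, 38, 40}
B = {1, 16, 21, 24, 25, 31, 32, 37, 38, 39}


Set A = {4, 7, 10, 12, 15, 28, 31, 34, 38, 40}
Set B = {1, 16, 21, 24, 25, 31, 32, 37, 38, 39}
A ∩ B includes only elements in both sets.
Check each element of A against B:
4 ✗, 7 ✗, 10 ✗, 12 ✗, 15 ✗, 28 ✗, 31 ✓, 34 ✗, 38 ✓, 40 ✗
A ∩ B = {31, 38}

{31, 38}


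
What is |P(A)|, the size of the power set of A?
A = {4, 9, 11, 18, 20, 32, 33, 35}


Set A = {4, 9, 11, 18, 20, 32, 33, 35}
|A| = 8
The power set P(A) contains all subsets of A.
|P(A)| = 2^|A| = 2^8 = 256

256


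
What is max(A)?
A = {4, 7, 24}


Set A = {4, 7, 24}
Elements in ascending order: 4, 7, 24
The largest element is 24.

24


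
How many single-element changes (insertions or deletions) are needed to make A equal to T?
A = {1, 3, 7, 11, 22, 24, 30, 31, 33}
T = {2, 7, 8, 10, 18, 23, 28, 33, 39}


Set A = {1, 3, 7, 11, 22, 24, 30, 31, 33}
Set T = {2, 7, 8, 10, 18, 23, 28, 33, 39}
Elements to remove from A (in A, not in T): {1, 3, 11, 22, 24, 30, 31} → 7 removals
Elements to add to A (in T, not in A): {2, 8, 10, 18, 23, 28, 39} → 7 additions
Total edits = 7 + 7 = 14

14


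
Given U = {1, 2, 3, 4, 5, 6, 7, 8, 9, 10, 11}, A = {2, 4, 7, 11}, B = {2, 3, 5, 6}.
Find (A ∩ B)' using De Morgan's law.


U = {1, 2, 3, 4, 5, 6, 7, 8, 9, 10, 11}
A = {2, 4, 7, 11}, B = {2, 3, 5, 6}
A ∩ B = {2}
(A ∩ B)' = U \ (A ∩ B) = {1, 3, 4, 5, 6, 7, 8, 9, 10, 11}
Verification via A' ∪ B': A' = {1, 3, 5, 6, 8, 9, 10}, B' = {1, 4, 7, 8, 9, 10, 11}
A' ∪ B' = {1, 3, 4, 5, 6, 7, 8, 9, 10, 11} ✓

{1, 3, 4, 5, 6, 7, 8, 9, 10, 11}


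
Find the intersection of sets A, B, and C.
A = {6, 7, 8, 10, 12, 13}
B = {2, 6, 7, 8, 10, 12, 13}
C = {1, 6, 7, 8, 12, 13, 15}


Set A = {6, 7, 8, 10, 12, 13}
Set B = {2, 6, 7, 8, 10, 12, 13}
Set C = {1, 6, 7, 8, 12, 13, 15}
First, A ∩ B = {6, 7, 8, 10, 12, 13}
Then, (A ∩ B) ∩ C = {6, 7, 8, 12, 13}

{6, 7, 8, 12, 13}


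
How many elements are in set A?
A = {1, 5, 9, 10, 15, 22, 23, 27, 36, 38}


Set A = {1, 5, 9, 10, 15, 22, 23, 27, 36, 38}
Listing elements: 1, 5, 9, 10, 15, 22, 23, 27, 36, 38
Counting: 10 elements
|A| = 10

10


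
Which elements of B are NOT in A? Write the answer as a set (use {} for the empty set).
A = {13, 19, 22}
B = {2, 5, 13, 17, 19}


Set A = {13, 19, 22}
Set B = {2, 5, 13, 17, 19}
Check each element of B against A:
2 ∉ A (include), 5 ∉ A (include), 13 ∈ A, 17 ∉ A (include), 19 ∈ A
Elements of B not in A: {2, 5, 17}

{2, 5, 17}


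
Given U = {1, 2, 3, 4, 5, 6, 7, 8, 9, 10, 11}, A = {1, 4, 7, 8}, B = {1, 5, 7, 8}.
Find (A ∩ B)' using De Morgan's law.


U = {1, 2, 3, 4, 5, 6, 7, 8, 9, 10, 11}
A = {1, 4, 7, 8}, B = {1, 5, 7, 8}
A ∩ B = {1, 7, 8}
(A ∩ B)' = U \ (A ∩ B) = {2, 3, 4, 5, 6, 9, 10, 11}
Verification via A' ∪ B': A' = {2, 3, 5, 6, 9, 10, 11}, B' = {2, 3, 4, 6, 9, 10, 11}
A' ∪ B' = {2, 3, 4, 5, 6, 9, 10, 11} ✓

{2, 3, 4, 5, 6, 9, 10, 11}


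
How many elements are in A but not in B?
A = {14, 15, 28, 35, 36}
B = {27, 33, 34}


Set A = {14, 15, 28, 35, 36}
Set B = {27, 33, 34}
A \ B = {14, 15, 28, 35, 36}
|A \ B| = 5

5


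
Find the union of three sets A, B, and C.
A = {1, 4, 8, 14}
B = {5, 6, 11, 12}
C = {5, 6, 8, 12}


Set A = {1, 4, 8, 14}
Set B = {5, 6, 11, 12}
Set C = {5, 6, 8, 12}
First, A ∪ B = {1, 4, 5, 6, 8, 11, 12, 14}
Then, (A ∪ B) ∪ C = {1, 4, 5, 6, 8, 11, 12, 14}

{1, 4, 5, 6, 8, 11, 12, 14}


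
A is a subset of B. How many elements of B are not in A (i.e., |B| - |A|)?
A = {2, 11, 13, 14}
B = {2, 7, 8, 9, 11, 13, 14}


Set A = {2, 11, 13, 14}, |A| = 4
Set B = {2, 7, 8, 9, 11, 13, 14}, |B| = 7
Since A ⊆ B: B \ A = {7, 8, 9}
|B| - |A| = 7 - 4 = 3

3


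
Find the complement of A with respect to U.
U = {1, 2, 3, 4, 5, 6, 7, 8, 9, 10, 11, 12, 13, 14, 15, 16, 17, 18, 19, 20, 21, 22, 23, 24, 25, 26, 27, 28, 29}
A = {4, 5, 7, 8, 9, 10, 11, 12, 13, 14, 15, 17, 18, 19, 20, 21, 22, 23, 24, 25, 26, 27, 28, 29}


Universal set U = {1, 2, 3, 4, 5, 6, 7, 8, 9, 10, 11, 12, 13, 14, 15, 16, 17, 18, 19, 20, 21, 22, 23, 24, 25, 26, 27, 28, 29}
Set A = {4, 5, 7, 8, 9, 10, 11, 12, 13, 14, 15, 17, 18, 19, 20, 21, 22, 23, 24, 25, 26, 27, 28, 29}
A' = U \ A = elements in U but not in A
Checking each element of U:
1 (not in A, include), 2 (not in A, include), 3 (not in A, include), 4 (in A, exclude), 5 (in A, exclude), 6 (not in A, include), 7 (in A, exclude), 8 (in A, exclude), 9 (in A, exclude), 10 (in A, exclude), 11 (in A, exclude), 12 (in A, exclude), 13 (in A, exclude), 14 (in A, exclude), 15 (in A, exclude), 16 (not in A, include), 17 (in A, exclude), 18 (in A, exclude), 19 (in A, exclude), 20 (in A, exclude), 21 (in A, exclude), 22 (in A, exclude), 23 (in A, exclude), 24 (in A, exclude), 25 (in A, exclude), 26 (in A, exclude), 27 (in A, exclude), 28 (in A, exclude), 29 (in A, exclude)
A' = {1, 2, 3, 6, 16}

{1, 2, 3, 6, 16}


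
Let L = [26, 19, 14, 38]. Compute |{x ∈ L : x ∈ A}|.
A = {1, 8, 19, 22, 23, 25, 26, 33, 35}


Set A = {1, 8, 19, 22, 23, 25, 26, 33, 35}
Candidates: [26, 19, 14, 38]
Check each candidate:
26 ∈ A, 19 ∈ A, 14 ∉ A, 38 ∉ A
Count of candidates in A: 2

2


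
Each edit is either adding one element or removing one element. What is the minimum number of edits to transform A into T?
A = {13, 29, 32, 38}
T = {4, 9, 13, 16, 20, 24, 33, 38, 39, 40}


Set A = {13, 29, 32, 38}
Set T = {4, 9, 13, 16, 20, 24, 33, 38, 39, 40}
Elements to remove from A (in A, not in T): {29, 32} → 2 removals
Elements to add to A (in T, not in A): {4, 9, 16, 20, 24, 33, 39, 40} → 8 additions
Total edits = 2 + 8 = 10

10


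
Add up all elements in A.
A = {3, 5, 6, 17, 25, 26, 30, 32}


Set A = {3, 5, 6, 17, 25, 26, 30, 32}
Sum = 3 + 5 + 6 + 17 + 25 + 26 + 30 + 32 = 144

144


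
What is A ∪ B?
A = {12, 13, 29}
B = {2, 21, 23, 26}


Set A = {12, 13, 29}
Set B = {2, 21, 23, 26}
A ∪ B includes all elements in either set.
Elements from A: {12, 13, 29}
Elements from B not already included: {2, 21, 23, 26}
A ∪ B = {2, 12, 13, 21, 23, 26, 29}

{2, 12, 13, 21, 23, 26, 29}


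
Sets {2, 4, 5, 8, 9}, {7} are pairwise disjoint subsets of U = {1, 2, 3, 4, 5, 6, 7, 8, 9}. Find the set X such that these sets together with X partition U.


U = {1, 2, 3, 4, 5, 6, 7, 8, 9}
Shown blocks: {2, 4, 5, 8, 9}, {7}
A partition's blocks are pairwise disjoint and cover U, so the missing block = U \ (union of shown blocks).
Union of shown blocks: {2, 4, 5, 7, 8, 9}
Missing block = U \ (union) = {1, 3, 6}

{1, 3, 6}


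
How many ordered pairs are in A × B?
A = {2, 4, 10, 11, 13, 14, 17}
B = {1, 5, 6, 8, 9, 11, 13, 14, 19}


Set A = {2, 4, 10, 11, 13, 14, 17} has 7 elements.
Set B = {1, 5, 6, 8, 9, 11, 13, 14, 19} has 9 elements.
|A × B| = |A| × |B| = 7 × 9 = 63

63


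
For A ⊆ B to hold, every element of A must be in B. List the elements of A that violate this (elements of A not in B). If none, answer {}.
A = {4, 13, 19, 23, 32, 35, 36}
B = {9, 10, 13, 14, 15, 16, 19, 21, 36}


Set A = {4, 13, 19, 23, 32, 35, 36}
Set B = {9, 10, 13, 14, 15, 16, 19, 21, 36}
Check each element of A against B:
4 ∉ B (include), 13 ∈ B, 19 ∈ B, 23 ∉ B (include), 32 ∉ B (include), 35 ∉ B (include), 36 ∈ B
Elements of A not in B: {4, 23, 32, 35}

{4, 23, 32, 35}


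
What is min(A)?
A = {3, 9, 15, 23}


Set A = {3, 9, 15, 23}
Elements in ascending order: 3, 9, 15, 23
The smallest element is 3.

3


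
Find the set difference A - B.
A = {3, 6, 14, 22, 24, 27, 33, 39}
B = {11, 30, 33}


Set A = {3, 6, 14, 22, 24, 27, 33, 39}
Set B = {11, 30, 33}
A \ B includes elements in A that are not in B.
Check each element of A:
3 (not in B, keep), 6 (not in B, keep), 14 (not in B, keep), 22 (not in B, keep), 24 (not in B, keep), 27 (not in B, keep), 33 (in B, remove), 39 (not in B, keep)
A \ B = {3, 6, 14, 22, 24, 27, 39}

{3, 6, 14, 22, 24, 27, 39}


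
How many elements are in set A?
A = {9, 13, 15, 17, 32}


Set A = {9, 13, 15, 17, 32}
Listing elements: 9, 13, 15, 17, 32
Counting: 5 elements
|A| = 5

5


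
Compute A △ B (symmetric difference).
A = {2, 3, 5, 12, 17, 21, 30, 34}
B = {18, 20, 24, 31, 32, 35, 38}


Set A = {2, 3, 5, 12, 17, 21, 30, 34}
Set B = {18, 20, 24, 31, 32, 35, 38}
A △ B = (A \ B) ∪ (B \ A)
Elements in A but not B: {2, 3, 5, 12, 17, 21, 30, 34}
Elements in B but not A: {18, 20, 24, 31, 32, 35, 38}
A △ B = {2, 3, 5, 12, 17, 18, 20, 21, 24, 30, 31, 32, 34, 35, 38}

{2, 3, 5, 12, 17, 18, 20, 21, 24, 30, 31, 32, 34, 35, 38}


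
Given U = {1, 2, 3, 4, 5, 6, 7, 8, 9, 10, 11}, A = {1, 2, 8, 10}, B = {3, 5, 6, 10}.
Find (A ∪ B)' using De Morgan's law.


U = {1, 2, 3, 4, 5, 6, 7, 8, 9, 10, 11}
A = {1, 2, 8, 10}, B = {3, 5, 6, 10}
A ∪ B = {1, 2, 3, 5, 6, 8, 10}
(A ∪ B)' = U \ (A ∪ B) = {4, 7, 9, 11}
Verification via A' ∩ B': A' = {3, 4, 5, 6, 7, 9, 11}, B' = {1, 2, 4, 7, 8, 9, 11}
A' ∩ B' = {4, 7, 9, 11} ✓

{4, 7, 9, 11}


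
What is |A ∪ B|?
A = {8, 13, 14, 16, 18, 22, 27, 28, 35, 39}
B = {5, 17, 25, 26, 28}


Set A = {8, 13, 14, 16, 18, 22, 27, 28, 35, 39}, |A| = 10
Set B = {5, 17, 25, 26, 28}, |B| = 5
A ∩ B = {28}, |A ∩ B| = 1
|A ∪ B| = |A| + |B| - |A ∩ B| = 10 + 5 - 1 = 14

14


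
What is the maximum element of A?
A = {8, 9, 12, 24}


Set A = {8, 9, 12, 24}
Elements in ascending order: 8, 9, 12, 24
The largest element is 24.

24


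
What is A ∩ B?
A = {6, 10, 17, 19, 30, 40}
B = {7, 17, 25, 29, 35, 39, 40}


Set A = {6, 10, 17, 19, 30, 40}
Set B = {7, 17, 25, 29, 35, 39, 40}
A ∩ B includes only elements in both sets.
Check each element of A against B:
6 ✗, 10 ✗, 17 ✓, 19 ✗, 30 ✗, 40 ✓
A ∩ B = {17, 40}

{17, 40}


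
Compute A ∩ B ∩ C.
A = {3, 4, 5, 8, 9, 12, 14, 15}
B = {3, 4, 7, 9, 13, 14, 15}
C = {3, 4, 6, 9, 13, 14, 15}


Set A = {3, 4, 5, 8, 9, 12, 14, 15}
Set B = {3, 4, 7, 9, 13, 14, 15}
Set C = {3, 4, 6, 9, 13, 14, 15}
First, A ∩ B = {3, 4, 9, 14, 15}
Then, (A ∩ B) ∩ C = {3, 4, 9, 14, 15}

{3, 4, 9, 14, 15}


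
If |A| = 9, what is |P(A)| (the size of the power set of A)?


The set has 9 elements.
The power set contains all possible subsets.
|P(A)| = 2^|A| = 2^9 = 512

512


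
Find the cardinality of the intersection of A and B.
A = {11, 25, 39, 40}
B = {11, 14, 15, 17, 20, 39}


Set A = {11, 25, 39, 40}
Set B = {11, 14, 15, 17, 20, 39}
A ∩ B = {11, 39}
|A ∩ B| = 2

2


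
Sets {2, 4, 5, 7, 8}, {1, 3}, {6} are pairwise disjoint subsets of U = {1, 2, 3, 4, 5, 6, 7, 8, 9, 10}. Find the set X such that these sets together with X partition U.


U = {1, 2, 3, 4, 5, 6, 7, 8, 9, 10}
Shown blocks: {2, 4, 5, 7, 8}, {1, 3}, {6}
A partition's blocks are pairwise disjoint and cover U, so the missing block = U \ (union of shown blocks).
Union of shown blocks: {1, 2, 3, 4, 5, 6, 7, 8}
Missing block = U \ (union) = {9, 10}

{9, 10}


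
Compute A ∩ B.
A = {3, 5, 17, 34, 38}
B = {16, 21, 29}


Set A = {3, 5, 17, 34, 38}
Set B = {16, 21, 29}
A ∩ B includes only elements in both sets.
Check each element of A against B:
3 ✗, 5 ✗, 17 ✗, 34 ✗, 38 ✗
A ∩ B = {}

{}


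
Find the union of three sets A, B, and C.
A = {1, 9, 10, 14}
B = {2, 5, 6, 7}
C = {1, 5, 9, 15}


Set A = {1, 9, 10, 14}
Set B = {2, 5, 6, 7}
Set C = {1, 5, 9, 15}
First, A ∪ B = {1, 2, 5, 6, 7, 9, 10, 14}
Then, (A ∪ B) ∪ C = {1, 2, 5, 6, 7, 9, 10, 14, 15}

{1, 2, 5, 6, 7, 9, 10, 14, 15}


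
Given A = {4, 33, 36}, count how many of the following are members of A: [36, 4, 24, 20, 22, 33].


Set A = {4, 33, 36}
Candidates: [36, 4, 24, 20, 22, 33]
Check each candidate:
36 ∈ A, 4 ∈ A, 24 ∉ A, 20 ∉ A, 22 ∉ A, 33 ∈ A
Count of candidates in A: 3

3


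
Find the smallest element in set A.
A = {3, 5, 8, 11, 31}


Set A = {3, 5, 8, 11, 31}
Elements in ascending order: 3, 5, 8, 11, 31
The smallest element is 3.

3


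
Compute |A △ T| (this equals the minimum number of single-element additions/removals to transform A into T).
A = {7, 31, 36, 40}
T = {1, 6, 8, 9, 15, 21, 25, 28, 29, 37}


Set A = {7, 31, 36, 40}
Set T = {1, 6, 8, 9, 15, 21, 25, 28, 29, 37}
Elements to remove from A (in A, not in T): {7, 31, 36, 40} → 4 removals
Elements to add to A (in T, not in A): {1, 6, 8, 9, 15, 21, 25, 28, 29, 37} → 10 additions
Total edits = 4 + 10 = 14

14


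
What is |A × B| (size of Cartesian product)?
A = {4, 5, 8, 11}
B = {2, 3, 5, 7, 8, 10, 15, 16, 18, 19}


Set A = {4, 5, 8, 11} has 4 elements.
Set B = {2, 3, 5, 7, 8, 10, 15, 16, 18, 19} has 10 elements.
|A × B| = |A| × |B| = 4 × 10 = 40

40


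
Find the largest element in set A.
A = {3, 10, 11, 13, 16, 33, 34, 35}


Set A = {3, 10, 11, 13, 16, 33, 34, 35}
Elements in ascending order: 3, 10, 11, 13, 16, 33, 34, 35
The largest element is 35.

35


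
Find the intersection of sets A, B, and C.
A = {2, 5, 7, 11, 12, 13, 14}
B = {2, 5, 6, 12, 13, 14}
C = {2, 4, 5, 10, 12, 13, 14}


Set A = {2, 5, 7, 11, 12, 13, 14}
Set B = {2, 5, 6, 12, 13, 14}
Set C = {2, 4, 5, 10, 12, 13, 14}
First, A ∩ B = {2, 5, 12, 13, 14}
Then, (A ∩ B) ∩ C = {2, 5, 12, 13, 14}

{2, 5, 12, 13, 14}


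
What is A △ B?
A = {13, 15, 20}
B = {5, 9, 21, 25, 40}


Set A = {13, 15, 20}
Set B = {5, 9, 21, 25, 40}
A △ B = (A \ B) ∪ (B \ A)
Elements in A but not B: {13, 15, 20}
Elements in B but not A: {5, 9, 21, 25, 40}
A △ B = {5, 9, 13, 15, 20, 21, 25, 40}

{5, 9, 13, 15, 20, 21, 25, 40}


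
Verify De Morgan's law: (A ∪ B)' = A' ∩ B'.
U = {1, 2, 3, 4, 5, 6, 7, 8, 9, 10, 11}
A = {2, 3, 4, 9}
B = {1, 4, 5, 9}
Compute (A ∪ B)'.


U = {1, 2, 3, 4, 5, 6, 7, 8, 9, 10, 11}
A = {2, 3, 4, 9}, B = {1, 4, 5, 9}
A ∪ B = {1, 2, 3, 4, 5, 9}
(A ∪ B)' = U \ (A ∪ B) = {6, 7, 8, 10, 11}
Verification via A' ∩ B': A' = {1, 5, 6, 7, 8, 10, 11}, B' = {2, 3, 6, 7, 8, 10, 11}
A' ∩ B' = {6, 7, 8, 10, 11} ✓

{6, 7, 8, 10, 11}


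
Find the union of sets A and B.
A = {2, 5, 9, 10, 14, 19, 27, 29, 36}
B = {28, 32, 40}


Set A = {2, 5, 9, 10, 14, 19, 27, 29, 36}
Set B = {28, 32, 40}
A ∪ B includes all elements in either set.
Elements from A: {2, 5, 9, 10, 14, 19, 27, 29, 36}
Elements from B not already included: {28, 32, 40}
A ∪ B = {2, 5, 9, 10, 14, 19, 27, 28, 29, 32, 36, 40}

{2, 5, 9, 10, 14, 19, 27, 28, 29, 32, 36, 40}


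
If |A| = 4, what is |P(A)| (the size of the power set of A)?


The set has 4 elements.
The power set contains all possible subsets.
|P(A)| = 2^|A| = 2^4 = 16

16


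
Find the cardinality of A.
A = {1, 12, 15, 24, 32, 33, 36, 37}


Set A = {1, 12, 15, 24, 32, 33, 36, 37}
Listing elements: 1, 12, 15, 24, 32, 33, 36, 37
Counting: 8 elements
|A| = 8

8


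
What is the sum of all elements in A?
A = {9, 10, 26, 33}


Set A = {9, 10, 26, 33}
Sum = 9 + 10 + 26 + 33 = 78

78


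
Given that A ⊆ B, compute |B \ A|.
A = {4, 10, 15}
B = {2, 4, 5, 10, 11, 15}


Set A = {4, 10, 15}, |A| = 3
Set B = {2, 4, 5, 10, 11, 15}, |B| = 6
Since A ⊆ B: B \ A = {2, 5, 11}
|B| - |A| = 6 - 3 = 3

3


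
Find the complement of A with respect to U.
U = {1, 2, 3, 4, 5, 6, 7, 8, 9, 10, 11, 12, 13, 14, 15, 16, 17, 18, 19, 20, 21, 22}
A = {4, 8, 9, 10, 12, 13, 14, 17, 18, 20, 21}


Universal set U = {1, 2, 3, 4, 5, 6, 7, 8, 9, 10, 11, 12, 13, 14, 15, 16, 17, 18, 19, 20, 21, 22}
Set A = {4, 8, 9, 10, 12, 13, 14, 17, 18, 20, 21}
A' = U \ A = elements in U but not in A
Checking each element of U:
1 (not in A, include), 2 (not in A, include), 3 (not in A, include), 4 (in A, exclude), 5 (not in A, include), 6 (not in A, include), 7 (not in A, include), 8 (in A, exclude), 9 (in A, exclude), 10 (in A, exclude), 11 (not in A, include), 12 (in A, exclude), 13 (in A, exclude), 14 (in A, exclude), 15 (not in A, include), 16 (not in A, include), 17 (in A, exclude), 18 (in A, exclude), 19 (not in A, include), 20 (in A, exclude), 21 (in A, exclude), 22 (not in A, include)
A' = {1, 2, 3, 5, 6, 7, 11, 15, 16, 19, 22}

{1, 2, 3, 5, 6, 7, 11, 15, 16, 19, 22}


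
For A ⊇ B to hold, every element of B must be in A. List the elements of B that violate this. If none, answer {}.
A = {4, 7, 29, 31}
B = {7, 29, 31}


Set A = {4, 7, 29, 31}
Set B = {7, 29, 31}
Check each element of B against A:
7 ∈ A, 29 ∈ A, 31 ∈ A
Elements of B not in A: {}

{}


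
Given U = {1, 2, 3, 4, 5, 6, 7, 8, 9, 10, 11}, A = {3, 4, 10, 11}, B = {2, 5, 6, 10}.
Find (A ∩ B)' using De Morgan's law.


U = {1, 2, 3, 4, 5, 6, 7, 8, 9, 10, 11}
A = {3, 4, 10, 11}, B = {2, 5, 6, 10}
A ∩ B = {10}
(A ∩ B)' = U \ (A ∩ B) = {1, 2, 3, 4, 5, 6, 7, 8, 9, 11}
Verification via A' ∪ B': A' = {1, 2, 5, 6, 7, 8, 9}, B' = {1, 3, 4, 7, 8, 9, 11}
A' ∪ B' = {1, 2, 3, 4, 5, 6, 7, 8, 9, 11} ✓

{1, 2, 3, 4, 5, 6, 7, 8, 9, 11}


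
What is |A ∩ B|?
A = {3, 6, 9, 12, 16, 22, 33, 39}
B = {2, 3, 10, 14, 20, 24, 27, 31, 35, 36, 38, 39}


Set A = {3, 6, 9, 12, 16, 22, 33, 39}
Set B = {2, 3, 10, 14, 20, 24, 27, 31, 35, 36, 38, 39}
A ∩ B = {3, 39}
|A ∩ B| = 2

2


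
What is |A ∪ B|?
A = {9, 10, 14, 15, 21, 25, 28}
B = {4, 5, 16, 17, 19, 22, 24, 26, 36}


Set A = {9, 10, 14, 15, 21, 25, 28}, |A| = 7
Set B = {4, 5, 16, 17, 19, 22, 24, 26, 36}, |B| = 9
A ∩ B = {}, |A ∩ B| = 0
|A ∪ B| = |A| + |B| - |A ∩ B| = 7 + 9 - 0 = 16

16


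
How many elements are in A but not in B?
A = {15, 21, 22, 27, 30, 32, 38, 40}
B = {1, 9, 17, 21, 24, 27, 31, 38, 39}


Set A = {15, 21, 22, 27, 30, 32, 38, 40}
Set B = {1, 9, 17, 21, 24, 27, 31, 38, 39}
A \ B = {15, 22, 30, 32, 40}
|A \ B| = 5

5


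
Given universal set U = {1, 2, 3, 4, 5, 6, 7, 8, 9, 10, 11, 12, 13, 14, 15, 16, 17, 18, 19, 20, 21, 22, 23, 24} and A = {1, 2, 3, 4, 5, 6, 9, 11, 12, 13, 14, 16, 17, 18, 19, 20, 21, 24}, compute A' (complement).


Universal set U = {1, 2, 3, 4, 5, 6, 7, 8, 9, 10, 11, 12, 13, 14, 15, 16, 17, 18, 19, 20, 21, 22, 23, 24}
Set A = {1, 2, 3, 4, 5, 6, 9, 11, 12, 13, 14, 16, 17, 18, 19, 20, 21, 24}
A' = U \ A = elements in U but not in A
Checking each element of U:
1 (in A, exclude), 2 (in A, exclude), 3 (in A, exclude), 4 (in A, exclude), 5 (in A, exclude), 6 (in A, exclude), 7 (not in A, include), 8 (not in A, include), 9 (in A, exclude), 10 (not in A, include), 11 (in A, exclude), 12 (in A, exclude), 13 (in A, exclude), 14 (in A, exclude), 15 (not in A, include), 16 (in A, exclude), 17 (in A, exclude), 18 (in A, exclude), 19 (in A, exclude), 20 (in A, exclude), 21 (in A, exclude), 22 (not in A, include), 23 (not in A, include), 24 (in A, exclude)
A' = {7, 8, 10, 15, 22, 23}

{7, 8, 10, 15, 22, 23}


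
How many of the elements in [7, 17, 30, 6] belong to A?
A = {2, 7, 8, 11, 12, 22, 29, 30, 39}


Set A = {2, 7, 8, 11, 12, 22, 29, 30, 39}
Candidates: [7, 17, 30, 6]
Check each candidate:
7 ∈ A, 17 ∉ A, 30 ∈ A, 6 ∉ A
Count of candidates in A: 2

2


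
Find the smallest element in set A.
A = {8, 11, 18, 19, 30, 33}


Set A = {8, 11, 18, 19, 30, 33}
Elements in ascending order: 8, 11, 18, 19, 30, 33
The smallest element is 8.

8


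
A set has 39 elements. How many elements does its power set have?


The set has 39 elements.
The power set contains all possible subsets.
|P(A)| = 2^|A| = 2^39 = 549755813888

549755813888


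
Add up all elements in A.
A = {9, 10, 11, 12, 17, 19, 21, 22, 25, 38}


Set A = {9, 10, 11, 12, 17, 19, 21, 22, 25, 38}
Sum = 9 + 10 + 11 + 12 + 17 + 19 + 21 + 22 + 25 + 38 = 184

184


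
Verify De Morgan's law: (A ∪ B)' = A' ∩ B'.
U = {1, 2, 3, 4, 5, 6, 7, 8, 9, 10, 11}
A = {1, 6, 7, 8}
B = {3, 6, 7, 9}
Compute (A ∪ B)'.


U = {1, 2, 3, 4, 5, 6, 7, 8, 9, 10, 11}
A = {1, 6, 7, 8}, B = {3, 6, 7, 9}
A ∪ B = {1, 3, 6, 7, 8, 9}
(A ∪ B)' = U \ (A ∪ B) = {2, 4, 5, 10, 11}
Verification via A' ∩ B': A' = {2, 3, 4, 5, 9, 10, 11}, B' = {1, 2, 4, 5, 8, 10, 11}
A' ∩ B' = {2, 4, 5, 10, 11} ✓

{2, 4, 5, 10, 11}


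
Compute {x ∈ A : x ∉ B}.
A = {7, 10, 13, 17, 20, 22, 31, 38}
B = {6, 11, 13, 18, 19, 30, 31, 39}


Set A = {7, 10, 13, 17, 20, 22, 31, 38}
Set B = {6, 11, 13, 18, 19, 30, 31, 39}
Check each element of A against B:
7 ∉ B (include), 10 ∉ B (include), 13 ∈ B, 17 ∉ B (include), 20 ∉ B (include), 22 ∉ B (include), 31 ∈ B, 38 ∉ B (include)
Elements of A not in B: {7, 10, 17, 20, 22, 38}

{7, 10, 17, 20, 22, 38}


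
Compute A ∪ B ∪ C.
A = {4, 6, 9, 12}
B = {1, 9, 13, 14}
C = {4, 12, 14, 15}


Set A = {4, 6, 9, 12}
Set B = {1, 9, 13, 14}
Set C = {4, 12, 14, 15}
First, A ∪ B = {1, 4, 6, 9, 12, 13, 14}
Then, (A ∪ B) ∪ C = {1, 4, 6, 9, 12, 13, 14, 15}

{1, 4, 6, 9, 12, 13, 14, 15}


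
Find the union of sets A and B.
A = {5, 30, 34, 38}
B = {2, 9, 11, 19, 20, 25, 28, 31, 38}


Set A = {5, 30, 34, 38}
Set B = {2, 9, 11, 19, 20, 25, 28, 31, 38}
A ∪ B includes all elements in either set.
Elements from A: {5, 30, 34, 38}
Elements from B not already included: {2, 9, 11, 19, 20, 25, 28, 31}
A ∪ B = {2, 5, 9, 11, 19, 20, 25, 28, 30, 31, 34, 38}

{2, 5, 9, 11, 19, 20, 25, 28, 30, 31, 34, 38}


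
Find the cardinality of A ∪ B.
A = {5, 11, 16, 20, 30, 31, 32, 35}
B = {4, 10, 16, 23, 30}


Set A = {5, 11, 16, 20, 30, 31, 32, 35}, |A| = 8
Set B = {4, 10, 16, 23, 30}, |B| = 5
A ∩ B = {16, 30}, |A ∩ B| = 2
|A ∪ B| = |A| + |B| - |A ∩ B| = 8 + 5 - 2 = 11

11


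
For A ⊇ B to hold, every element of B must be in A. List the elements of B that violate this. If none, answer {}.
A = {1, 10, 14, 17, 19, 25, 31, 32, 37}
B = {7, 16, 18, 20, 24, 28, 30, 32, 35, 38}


Set A = {1, 10, 14, 17, 19, 25, 31, 32, 37}
Set B = {7, 16, 18, 20, 24, 28, 30, 32, 35, 38}
Check each element of B against A:
7 ∉ A (include), 16 ∉ A (include), 18 ∉ A (include), 20 ∉ A (include), 24 ∉ A (include), 28 ∉ A (include), 30 ∉ A (include), 32 ∈ A, 35 ∉ A (include), 38 ∉ A (include)
Elements of B not in A: {7, 16, 18, 20, 24, 28, 30, 35, 38}

{7, 16, 18, 20, 24, 28, 30, 35, 38}


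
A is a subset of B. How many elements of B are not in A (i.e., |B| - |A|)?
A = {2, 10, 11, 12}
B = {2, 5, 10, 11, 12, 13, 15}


Set A = {2, 10, 11, 12}, |A| = 4
Set B = {2, 5, 10, 11, 12, 13, 15}, |B| = 7
Since A ⊆ B: B \ A = {5, 13, 15}
|B| - |A| = 7 - 4 = 3

3


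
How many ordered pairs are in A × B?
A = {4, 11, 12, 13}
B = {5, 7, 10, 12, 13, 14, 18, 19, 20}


Set A = {4, 11, 12, 13} has 4 elements.
Set B = {5, 7, 10, 12, 13, 14, 18, 19, 20} has 9 elements.
|A × B| = |A| × |B| = 4 × 9 = 36

36


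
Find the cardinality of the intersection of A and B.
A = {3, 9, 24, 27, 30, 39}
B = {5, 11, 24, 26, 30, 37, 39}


Set A = {3, 9, 24, 27, 30, 39}
Set B = {5, 11, 24, 26, 30, 37, 39}
A ∩ B = {24, 30, 39}
|A ∩ B| = 3

3
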